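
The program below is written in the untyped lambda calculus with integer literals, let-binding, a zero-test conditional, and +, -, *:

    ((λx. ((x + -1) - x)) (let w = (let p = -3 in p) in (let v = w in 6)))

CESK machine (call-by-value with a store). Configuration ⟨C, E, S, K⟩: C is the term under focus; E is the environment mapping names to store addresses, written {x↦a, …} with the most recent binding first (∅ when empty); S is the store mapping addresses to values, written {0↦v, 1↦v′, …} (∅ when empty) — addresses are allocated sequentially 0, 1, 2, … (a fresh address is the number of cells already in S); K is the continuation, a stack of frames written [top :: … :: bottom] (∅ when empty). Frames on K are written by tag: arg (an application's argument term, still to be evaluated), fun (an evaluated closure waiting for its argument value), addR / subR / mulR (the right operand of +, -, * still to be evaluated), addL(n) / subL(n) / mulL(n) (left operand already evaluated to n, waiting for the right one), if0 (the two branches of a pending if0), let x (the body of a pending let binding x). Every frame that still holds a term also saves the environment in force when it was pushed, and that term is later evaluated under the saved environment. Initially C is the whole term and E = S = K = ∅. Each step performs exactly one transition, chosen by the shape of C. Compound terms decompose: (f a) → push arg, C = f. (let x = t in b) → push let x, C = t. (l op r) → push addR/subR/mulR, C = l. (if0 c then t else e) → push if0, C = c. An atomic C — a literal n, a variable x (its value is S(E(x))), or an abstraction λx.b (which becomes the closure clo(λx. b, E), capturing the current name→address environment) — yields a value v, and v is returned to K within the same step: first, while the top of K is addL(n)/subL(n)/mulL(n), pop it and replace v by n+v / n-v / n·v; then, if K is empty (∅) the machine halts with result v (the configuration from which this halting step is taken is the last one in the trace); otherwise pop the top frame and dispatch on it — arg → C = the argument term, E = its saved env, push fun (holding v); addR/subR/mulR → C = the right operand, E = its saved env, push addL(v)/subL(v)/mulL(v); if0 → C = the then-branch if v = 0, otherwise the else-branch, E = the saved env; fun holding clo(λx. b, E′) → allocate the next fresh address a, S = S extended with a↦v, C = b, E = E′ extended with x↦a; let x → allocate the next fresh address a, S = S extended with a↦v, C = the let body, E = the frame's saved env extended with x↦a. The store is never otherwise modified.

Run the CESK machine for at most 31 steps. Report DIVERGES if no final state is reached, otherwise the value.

Answer: -1

Machine steps:
[0] ⟨C=((λx. ((x + -1) - x)) (let w = (let p = -3 in p) in (let v = w in 6))); E=∅; S=∅; K=∅⟩
[1] ⟨C=(λx. ((x + -1) - x)); E=∅; S=∅; K=[arg]⟩
[2] ⟨C=(let w = (let p = -3 in p) in (let v = w in 6)); E=∅; S=∅; K=[fun]⟩
[3] ⟨C=(let p = -3 in p); E=∅; S=∅; K=[let w :: fun]⟩
[4] ⟨C=-3; E=∅; S=∅; K=[let p :: let w :: fun]⟩
[5] ⟨C=p; E={p↦0}; S={0↦-3}; K=[let w :: fun]⟩
[6] ⟨C=(let v = w in 6); E={w↦1}; S={0↦-3, 1↦-3}; K=[fun]⟩
[7] ⟨C=w; E={w↦1}; S={0↦-3, 1↦-3}; K=[let v :: fun]⟩
[8] ⟨C=6; E={v↦2, w↦1}; S={0↦-3, 1↦-3, 2↦-3}; K=[fun]⟩
[9] ⟨C=((x + -1) - x); E={x↦3}; S={0↦-3, 1↦-3, 2↦-3, 3↦6}; K=∅⟩
[10] ⟨C=(x + -1); E={x↦3}; S={0↦-3, 1↦-3, 2↦-3, 3↦6}; K=[subR]⟩
[11] ⟨C=x; E={x↦3}; S={0↦-3, 1↦-3, 2↦-3, 3↦6}; K=[addR :: subR]⟩
[12] ⟨C=-1; E={x↦3}; S={0↦-3, 1↦-3, 2↦-3, 3↦6}; K=[addL(6) :: subR]⟩
[13] ⟨C=x; E={x↦3}; S={0↦-3, 1↦-3, 2↦-3, 3↦6}; K=[subL(5)]⟩
→ final value -1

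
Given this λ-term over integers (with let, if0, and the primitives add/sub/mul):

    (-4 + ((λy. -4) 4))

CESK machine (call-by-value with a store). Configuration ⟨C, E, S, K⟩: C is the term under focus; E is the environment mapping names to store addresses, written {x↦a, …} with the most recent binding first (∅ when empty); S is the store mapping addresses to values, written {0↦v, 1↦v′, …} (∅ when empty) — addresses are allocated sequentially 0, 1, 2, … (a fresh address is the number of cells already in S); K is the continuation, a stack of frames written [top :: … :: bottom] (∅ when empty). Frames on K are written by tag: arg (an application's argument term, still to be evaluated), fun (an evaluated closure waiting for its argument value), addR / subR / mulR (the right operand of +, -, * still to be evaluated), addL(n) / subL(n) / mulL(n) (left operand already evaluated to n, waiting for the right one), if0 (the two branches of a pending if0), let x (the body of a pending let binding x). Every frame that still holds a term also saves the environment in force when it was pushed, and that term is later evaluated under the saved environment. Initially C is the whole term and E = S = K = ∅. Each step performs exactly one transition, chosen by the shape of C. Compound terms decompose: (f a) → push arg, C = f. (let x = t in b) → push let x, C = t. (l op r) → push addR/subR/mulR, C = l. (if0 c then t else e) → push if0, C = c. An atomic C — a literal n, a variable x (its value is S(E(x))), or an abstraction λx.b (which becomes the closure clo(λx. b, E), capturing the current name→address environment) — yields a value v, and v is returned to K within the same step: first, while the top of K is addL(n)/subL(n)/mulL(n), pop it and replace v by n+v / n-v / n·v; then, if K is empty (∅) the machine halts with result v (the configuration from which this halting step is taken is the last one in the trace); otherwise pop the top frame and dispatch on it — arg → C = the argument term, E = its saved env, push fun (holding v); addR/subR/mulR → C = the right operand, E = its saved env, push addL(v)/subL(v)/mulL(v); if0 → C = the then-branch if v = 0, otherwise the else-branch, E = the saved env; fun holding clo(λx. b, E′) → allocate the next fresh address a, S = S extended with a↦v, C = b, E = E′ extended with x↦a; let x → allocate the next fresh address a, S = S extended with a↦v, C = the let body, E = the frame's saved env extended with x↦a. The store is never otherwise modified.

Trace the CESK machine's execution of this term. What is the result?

step 0: [C=(-4 + ((λy. -4) 4)) | E=∅ | S=∅ | K=∅]
step 1: [C=-4 | E=∅ | S=∅ | K=[addR]]
step 2: [C=((λy. -4) 4) | E=∅ | S=∅ | K=[addL(-4)]]
step 3: [C=(λy. -4) | E=∅ | S=∅ | K=[arg :: addL(-4)]]
step 4: [C=4 | E=∅ | S=∅ | K=[fun :: addL(-4)]]
step 5: [C=-4 | E={y↦0} | S={0↦4} | K=[addL(-4)]]
→ final value -8

Answer: -8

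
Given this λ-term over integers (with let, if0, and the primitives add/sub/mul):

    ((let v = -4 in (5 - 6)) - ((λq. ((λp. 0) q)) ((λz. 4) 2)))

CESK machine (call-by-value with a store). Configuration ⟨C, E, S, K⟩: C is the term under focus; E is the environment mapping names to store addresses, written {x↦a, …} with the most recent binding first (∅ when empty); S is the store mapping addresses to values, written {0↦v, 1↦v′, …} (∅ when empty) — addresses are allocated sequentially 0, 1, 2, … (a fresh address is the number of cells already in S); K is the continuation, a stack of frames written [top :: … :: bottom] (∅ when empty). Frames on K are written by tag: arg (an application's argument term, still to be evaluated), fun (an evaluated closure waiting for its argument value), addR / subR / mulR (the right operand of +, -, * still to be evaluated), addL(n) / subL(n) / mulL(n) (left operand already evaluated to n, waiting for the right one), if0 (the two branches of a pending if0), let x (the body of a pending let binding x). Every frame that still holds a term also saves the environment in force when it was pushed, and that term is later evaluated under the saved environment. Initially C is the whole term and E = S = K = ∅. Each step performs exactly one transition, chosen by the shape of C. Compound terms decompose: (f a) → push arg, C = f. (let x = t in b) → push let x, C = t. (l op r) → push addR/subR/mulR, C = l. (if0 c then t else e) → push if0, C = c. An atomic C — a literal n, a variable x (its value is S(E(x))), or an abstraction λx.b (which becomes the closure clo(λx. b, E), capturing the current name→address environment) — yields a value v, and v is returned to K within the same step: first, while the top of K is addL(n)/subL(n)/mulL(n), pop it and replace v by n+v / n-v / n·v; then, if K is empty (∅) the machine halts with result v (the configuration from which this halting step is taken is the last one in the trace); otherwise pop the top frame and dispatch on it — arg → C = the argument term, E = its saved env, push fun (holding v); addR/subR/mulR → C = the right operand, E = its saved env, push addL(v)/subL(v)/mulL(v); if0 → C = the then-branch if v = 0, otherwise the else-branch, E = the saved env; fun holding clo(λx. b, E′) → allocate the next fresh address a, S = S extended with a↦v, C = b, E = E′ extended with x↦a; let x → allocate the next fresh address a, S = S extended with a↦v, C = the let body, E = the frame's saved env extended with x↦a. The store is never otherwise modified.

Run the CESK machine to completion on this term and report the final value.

[0] [C=((let v = -4 in (5 - 6)) - ((λq. ((λp. 0) q)) ((λz. 4) 2))) | E=∅ | S=∅ | K=∅]
[1] [C=(let v = -4 in (5 - 6)) | E=∅ | S=∅ | K=[subR]]
[2] [C=-4 | E=∅ | S=∅ | K=[let v :: subR]]
[3] [C=(5 - 6) | E={v↦0} | S={0↦-4} | K=[subR]]
[4] [C=5 | E={v↦0} | S={0↦-4} | K=[subR :: subR]]
[5] [C=6 | E={v↦0} | S={0↦-4} | K=[subL(5) :: subR]]
[6] [C=((λq. ((λp. 0) q)) ((λz. 4) 2)) | E=∅ | S={0↦-4} | K=[subL(-1)]]
[7] [C=(λq. ((λp. 0) q)) | E=∅ | S={0↦-4} | K=[arg :: subL(-1)]]
[8] [C=((λz. 4) 2) | E=∅ | S={0↦-4} | K=[fun :: subL(-1)]]
[9] [C=(λz. 4) | E=∅ | S={0↦-4} | K=[arg :: fun :: subL(-1)]]
[10] [C=2 | E=∅ | S={0↦-4} | K=[fun :: fun :: subL(-1)]]
[11] [C=4 | E={z↦1} | S={0↦-4, 1↦2} | K=[fun :: subL(-1)]]
[12] [C=((λp. 0) q) | E={q↦2} | S={0↦-4, 1↦2, 2↦4} | K=[subL(-1)]]
[13] [C=(λp. 0) | E={q↦2} | S={0↦-4, 1↦2, 2↦4} | K=[arg :: subL(-1)]]
[14] [C=q | E={q↦2} | S={0↦-4, 1↦2, 2↦4} | K=[fun :: subL(-1)]]
[15] [C=0 | E={p↦3, q↦2} | S={0↦-4, 1↦2, 2↦4, 3↦4} | K=[subL(-1)]]
→ final value -1

Answer: -1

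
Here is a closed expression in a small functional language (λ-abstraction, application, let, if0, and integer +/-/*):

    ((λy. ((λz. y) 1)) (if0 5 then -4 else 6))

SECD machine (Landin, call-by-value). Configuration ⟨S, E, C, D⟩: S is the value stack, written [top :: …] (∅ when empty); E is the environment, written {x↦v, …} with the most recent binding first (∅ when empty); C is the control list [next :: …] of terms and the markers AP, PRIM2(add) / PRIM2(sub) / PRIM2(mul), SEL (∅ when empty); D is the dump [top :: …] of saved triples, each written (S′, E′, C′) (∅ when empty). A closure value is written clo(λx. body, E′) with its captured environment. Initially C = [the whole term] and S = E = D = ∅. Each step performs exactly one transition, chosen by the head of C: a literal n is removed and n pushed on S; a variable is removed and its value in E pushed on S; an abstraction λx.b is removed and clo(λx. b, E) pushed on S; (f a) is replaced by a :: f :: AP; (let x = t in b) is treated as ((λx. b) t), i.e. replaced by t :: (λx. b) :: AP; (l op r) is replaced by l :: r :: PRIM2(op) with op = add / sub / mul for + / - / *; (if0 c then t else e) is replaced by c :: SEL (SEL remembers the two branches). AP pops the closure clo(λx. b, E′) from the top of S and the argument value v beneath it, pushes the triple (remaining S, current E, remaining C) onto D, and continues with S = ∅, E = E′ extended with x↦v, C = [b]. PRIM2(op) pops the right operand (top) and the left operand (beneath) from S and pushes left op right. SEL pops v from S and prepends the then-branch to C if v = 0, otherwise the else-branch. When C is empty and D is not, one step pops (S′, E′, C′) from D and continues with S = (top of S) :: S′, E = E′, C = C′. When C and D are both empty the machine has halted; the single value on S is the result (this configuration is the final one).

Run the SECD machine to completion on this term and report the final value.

0. ⟨S=∅; E=∅; C=[((λy. ((λz. y) 1)) (if0 5 then -4 else 6))]; D=∅⟩
1. ⟨S=∅; E=∅; C=[(if0 5 then -4 else 6) :: (λy. ((λz. y) 1)) :: AP]; D=∅⟩
2. ⟨S=∅; E=∅; C=[5 :: SEL :: (λy. ((λz. y) 1)) :: AP]; D=∅⟩
3. ⟨S=[5]; E=∅; C=[SEL :: (λy. ((λz. y) 1)) :: AP]; D=∅⟩
4. ⟨S=∅; E=∅; C=[6 :: (λy. ((λz. y) 1)) :: AP]; D=∅⟩
5. ⟨S=[6]; E=∅; C=[(λy. ((λz. y) 1)) :: AP]; D=∅⟩
6. ⟨S=[clo(λy. ((λz. y) 1), ∅) :: 6]; E=∅; C=[AP]; D=∅⟩
7. ⟨S=∅; E={y↦6}; C=[((λz. y) 1)]; D=[(∅, ∅, ∅)]⟩
8. ⟨S=∅; E={y↦6}; C=[1 :: (λz. y) :: AP]; D=[(∅, ∅, ∅)]⟩
9. ⟨S=[1]; E={y↦6}; C=[(λz. y) :: AP]; D=[(∅, ∅, ∅)]⟩
10. ⟨S=[clo(λz. y, {y↦6}) :: 1]; E={y↦6}; C=[AP]; D=[(∅, ∅, ∅)]⟩
11. ⟨S=∅; E={z↦1, y↦6}; C=[y]; D=[(∅, {y↦6}, ∅) :: (∅, ∅, ∅)]⟩
12. ⟨S=[6]; E={z↦1, y↦6}; C=∅; D=[(∅, {y↦6}, ∅) :: (∅, ∅, ∅)]⟩
13. ⟨S=[6]; E={y↦6}; C=∅; D=[(∅, ∅, ∅)]⟩
14. ⟨S=[6]; E=∅; C=∅; D=∅⟩
→ final value 6

Answer: 6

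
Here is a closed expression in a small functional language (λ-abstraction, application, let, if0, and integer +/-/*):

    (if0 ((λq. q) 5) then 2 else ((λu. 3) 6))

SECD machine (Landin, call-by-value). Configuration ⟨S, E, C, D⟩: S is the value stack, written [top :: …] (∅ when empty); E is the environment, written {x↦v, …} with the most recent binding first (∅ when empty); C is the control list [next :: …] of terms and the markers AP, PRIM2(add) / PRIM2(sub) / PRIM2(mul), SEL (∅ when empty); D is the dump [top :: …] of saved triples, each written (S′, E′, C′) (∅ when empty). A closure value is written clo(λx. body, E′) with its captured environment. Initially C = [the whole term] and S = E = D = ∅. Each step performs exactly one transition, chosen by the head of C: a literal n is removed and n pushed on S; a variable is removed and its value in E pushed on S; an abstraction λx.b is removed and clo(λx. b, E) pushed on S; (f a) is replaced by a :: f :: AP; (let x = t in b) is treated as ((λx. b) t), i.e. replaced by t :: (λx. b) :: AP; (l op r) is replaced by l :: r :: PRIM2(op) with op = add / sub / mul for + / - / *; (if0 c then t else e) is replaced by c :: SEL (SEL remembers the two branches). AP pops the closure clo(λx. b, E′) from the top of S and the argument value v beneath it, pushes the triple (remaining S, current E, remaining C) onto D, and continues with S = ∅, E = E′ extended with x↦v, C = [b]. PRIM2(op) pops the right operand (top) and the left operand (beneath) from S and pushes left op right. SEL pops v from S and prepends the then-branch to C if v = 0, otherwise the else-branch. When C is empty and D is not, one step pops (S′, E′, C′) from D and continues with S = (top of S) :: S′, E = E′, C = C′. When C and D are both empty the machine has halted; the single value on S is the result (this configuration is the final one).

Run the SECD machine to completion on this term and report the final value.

t=0: <S=∅, E=∅, C=[(if0 ((λq. q) 5) then 2 else ((λu. 3) 6))], D=∅>
t=1: <S=∅, E=∅, C=[((λq. q) 5) :: SEL], D=∅>
t=2: <S=∅, E=∅, C=[5 :: (λq. q) :: AP :: SEL], D=∅>
t=3: <S=[5], E=∅, C=[(λq. q) :: AP :: SEL], D=∅>
t=4: <S=[clo(λq. q, ∅) :: 5], E=∅, C=[AP :: SEL], D=∅>
t=5: <S=∅, E={q↦5}, C=[q], D=[(∅, ∅, [SEL])]>
t=6: <S=[5], E={q↦5}, C=∅, D=[(∅, ∅, [SEL])]>
t=7: <S=[5], E=∅, C=[SEL], D=∅>
t=8: <S=∅, E=∅, C=[((λu. 3) 6)], D=∅>
t=9: <S=∅, E=∅, C=[6 :: (λu. 3) :: AP], D=∅>
t=10: <S=[6], E=∅, C=[(λu. 3) :: AP], D=∅>
t=11: <S=[clo(λu. 3, ∅) :: 6], E=∅, C=[AP], D=∅>
t=12: <S=∅, E={u↦6}, C=[3], D=[(∅, ∅, ∅)]>
t=13: <S=[3], E={u↦6}, C=∅, D=[(∅, ∅, ∅)]>
t=14: <S=[3], E=∅, C=∅, D=∅>
→ final value 3

Answer: 3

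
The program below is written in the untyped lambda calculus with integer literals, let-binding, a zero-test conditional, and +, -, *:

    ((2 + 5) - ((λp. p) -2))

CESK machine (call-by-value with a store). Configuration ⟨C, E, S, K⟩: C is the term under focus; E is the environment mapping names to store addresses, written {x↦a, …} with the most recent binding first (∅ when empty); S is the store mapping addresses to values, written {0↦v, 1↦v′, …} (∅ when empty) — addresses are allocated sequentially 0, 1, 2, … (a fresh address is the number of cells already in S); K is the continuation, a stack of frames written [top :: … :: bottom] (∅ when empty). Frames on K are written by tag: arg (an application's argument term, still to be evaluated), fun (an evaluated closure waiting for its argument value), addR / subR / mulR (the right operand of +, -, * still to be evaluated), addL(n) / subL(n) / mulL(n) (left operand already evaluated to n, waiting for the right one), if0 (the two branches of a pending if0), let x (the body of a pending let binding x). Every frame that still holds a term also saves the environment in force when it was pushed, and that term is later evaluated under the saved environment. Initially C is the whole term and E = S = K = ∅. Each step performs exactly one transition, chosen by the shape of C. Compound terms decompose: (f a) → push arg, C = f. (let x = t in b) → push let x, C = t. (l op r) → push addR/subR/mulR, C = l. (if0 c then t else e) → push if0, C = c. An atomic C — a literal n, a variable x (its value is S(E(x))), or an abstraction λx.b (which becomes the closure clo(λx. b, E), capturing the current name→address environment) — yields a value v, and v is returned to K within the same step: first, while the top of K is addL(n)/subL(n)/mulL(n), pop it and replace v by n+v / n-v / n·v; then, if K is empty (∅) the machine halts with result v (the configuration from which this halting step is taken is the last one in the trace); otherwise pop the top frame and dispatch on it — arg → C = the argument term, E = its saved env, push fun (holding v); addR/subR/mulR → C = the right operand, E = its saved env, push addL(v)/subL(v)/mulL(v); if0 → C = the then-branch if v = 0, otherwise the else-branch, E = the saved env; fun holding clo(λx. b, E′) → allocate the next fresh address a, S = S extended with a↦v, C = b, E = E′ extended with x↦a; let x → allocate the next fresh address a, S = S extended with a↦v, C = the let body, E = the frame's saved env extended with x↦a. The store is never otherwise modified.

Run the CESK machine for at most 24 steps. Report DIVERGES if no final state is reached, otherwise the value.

step 0: [C=((2 + 5) - ((λp. p) -2)) | E=∅ | S=∅ | K=∅]
step 1: [C=(2 + 5) | E=∅ | S=∅ | K=[subR]]
step 2: [C=2 | E=∅ | S=∅ | K=[addR :: subR]]
step 3: [C=5 | E=∅ | S=∅ | K=[addL(2) :: subR]]
step 4: [C=((λp. p) -2) | E=∅ | S=∅ | K=[subL(7)]]
step 5: [C=(λp. p) | E=∅ | S=∅ | K=[arg :: subL(7)]]
step 6: [C=-2 | E=∅ | S=∅ | K=[fun :: subL(7)]]
step 7: [C=p | E={p↦0} | S={0↦-2} | K=[subL(7)]]
→ final value 9

Answer: 9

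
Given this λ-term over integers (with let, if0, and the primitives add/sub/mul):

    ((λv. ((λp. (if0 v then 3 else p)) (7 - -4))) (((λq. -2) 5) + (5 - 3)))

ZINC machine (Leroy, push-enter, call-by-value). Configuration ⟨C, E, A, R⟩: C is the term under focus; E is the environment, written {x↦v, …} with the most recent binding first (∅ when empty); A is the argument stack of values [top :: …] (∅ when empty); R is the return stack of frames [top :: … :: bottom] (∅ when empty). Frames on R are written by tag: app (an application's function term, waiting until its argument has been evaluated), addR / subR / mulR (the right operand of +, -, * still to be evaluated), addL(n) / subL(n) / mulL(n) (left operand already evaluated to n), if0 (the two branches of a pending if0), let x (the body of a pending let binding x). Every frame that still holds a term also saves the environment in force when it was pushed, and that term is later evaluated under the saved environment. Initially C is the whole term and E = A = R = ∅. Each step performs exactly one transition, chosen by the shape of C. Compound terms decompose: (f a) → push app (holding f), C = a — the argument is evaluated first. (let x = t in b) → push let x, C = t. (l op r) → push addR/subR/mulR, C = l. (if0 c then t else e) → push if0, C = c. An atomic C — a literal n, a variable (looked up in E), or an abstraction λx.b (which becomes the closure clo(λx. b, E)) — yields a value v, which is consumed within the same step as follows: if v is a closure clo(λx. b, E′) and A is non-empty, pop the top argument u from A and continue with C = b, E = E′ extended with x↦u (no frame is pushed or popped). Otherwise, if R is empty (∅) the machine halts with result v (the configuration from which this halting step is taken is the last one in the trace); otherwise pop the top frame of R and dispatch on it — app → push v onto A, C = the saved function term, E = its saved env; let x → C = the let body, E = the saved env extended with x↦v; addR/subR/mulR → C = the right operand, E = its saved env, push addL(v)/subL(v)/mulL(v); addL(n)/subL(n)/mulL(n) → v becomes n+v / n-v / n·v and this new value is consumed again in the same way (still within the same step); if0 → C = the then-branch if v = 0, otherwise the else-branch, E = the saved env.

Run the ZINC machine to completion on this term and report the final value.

0. [C=((λv. ((λp. (if0 v then 3 else p)) (7 - -4))) (((λq. -2) 5) + (5 - 3))) | E=∅ | A=∅ | R=∅]
1. [C=(((λq. -2) 5) + (5 - 3)) | E=∅ | A=∅ | R=[app]]
2. [C=((λq. -2) 5) | E=∅ | A=∅ | R=[addR :: app]]
3. [C=5 | E=∅ | A=∅ | R=[app :: addR :: app]]
4. [C=(λq. -2) | E=∅ | A=[5] | R=[addR :: app]]
5. [C=-2 | E={q↦5} | A=∅ | R=[addR :: app]]
6. [C=(5 - 3) | E=∅ | A=∅ | R=[addL(-2) :: app]]
7. [C=5 | E=∅ | A=∅ | R=[subR :: addL(-2) :: app]]
8. [C=3 | E=∅ | A=∅ | R=[subL(5) :: addL(-2) :: app]]
9. [C=(λv. ((λp. (if0 v then 3 else p)) (7 - -4))) | E=∅ | A=[0] | R=∅]
10. [C=((λp. (if0 v then 3 else p)) (7 - -4)) | E={v↦0} | A=∅ | R=∅]
11. [C=(7 - -4) | E={v↦0} | A=∅ | R=[app]]
12. [C=7 | E={v↦0} | A=∅ | R=[subR :: app]]
13. [C=-4 | E={v↦0} | A=∅ | R=[subL(7) :: app]]
14. [C=(λp. (if0 v then 3 else p)) | E={v↦0} | A=[11] | R=∅]
15. [C=(if0 v then 3 else p) | E={p↦11, v↦0} | A=∅ | R=∅]
16. [C=v | E={p↦11, v↦0} | A=∅ | R=[if0]]
17. [C=3 | E={p↦11, v↦0} | A=∅ | R=∅]
→ final value 3

Answer: 3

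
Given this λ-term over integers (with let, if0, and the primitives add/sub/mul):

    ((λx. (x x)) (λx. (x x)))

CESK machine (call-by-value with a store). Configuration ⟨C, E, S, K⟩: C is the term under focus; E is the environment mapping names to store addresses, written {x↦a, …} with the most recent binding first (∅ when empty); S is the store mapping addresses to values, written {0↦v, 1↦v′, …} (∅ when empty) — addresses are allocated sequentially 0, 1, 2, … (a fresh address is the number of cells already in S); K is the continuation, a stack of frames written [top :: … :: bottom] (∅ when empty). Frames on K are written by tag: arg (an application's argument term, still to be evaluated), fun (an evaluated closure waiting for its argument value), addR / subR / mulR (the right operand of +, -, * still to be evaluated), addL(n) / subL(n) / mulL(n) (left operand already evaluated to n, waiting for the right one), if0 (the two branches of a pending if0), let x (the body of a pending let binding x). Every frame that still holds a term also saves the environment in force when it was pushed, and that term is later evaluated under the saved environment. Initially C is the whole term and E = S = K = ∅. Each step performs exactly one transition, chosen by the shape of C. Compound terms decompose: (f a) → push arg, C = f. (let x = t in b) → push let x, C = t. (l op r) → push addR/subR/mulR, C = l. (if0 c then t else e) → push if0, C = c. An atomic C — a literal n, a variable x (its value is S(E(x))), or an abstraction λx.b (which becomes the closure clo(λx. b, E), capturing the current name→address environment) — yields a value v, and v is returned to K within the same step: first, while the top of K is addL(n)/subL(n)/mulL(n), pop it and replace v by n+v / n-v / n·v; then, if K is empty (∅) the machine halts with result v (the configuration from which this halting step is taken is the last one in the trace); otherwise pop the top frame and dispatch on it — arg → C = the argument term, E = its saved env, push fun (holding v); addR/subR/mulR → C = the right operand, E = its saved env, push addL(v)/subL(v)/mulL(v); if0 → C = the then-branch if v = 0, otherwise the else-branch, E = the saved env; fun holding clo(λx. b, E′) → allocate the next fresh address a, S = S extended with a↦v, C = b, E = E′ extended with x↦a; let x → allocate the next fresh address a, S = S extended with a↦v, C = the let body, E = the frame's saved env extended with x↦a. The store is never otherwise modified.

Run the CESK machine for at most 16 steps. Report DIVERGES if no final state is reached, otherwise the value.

0. <C=((λx. (x x)) (λx. (x x))), E=∅, S=∅, K=∅>
1. <C=(λx. (x x)), E=∅, S=∅, K=[arg]>
2. <C=(λx. (x x)), E=∅, S=∅, K=[fun]>
3. <C=(x x), E={x↦0}, S={0↦clo(λx. (x x), ∅)}, K=∅>
4. <C=x, E={x↦0}, S={0↦clo(λx. (x x), ∅)}, K=[arg]>
5. <C=x, E={x↦0}, S={0↦clo(λx. (x x), ∅)}, K=[fun]>
6. <C=(x x), E={x↦1}, S={0↦clo(λx. (x x), ∅), 1↦clo(λx. (x x), ∅)}, K=∅>
7. <C=x, E={x↦1}, S={0↦clo(λx. (x x), ∅), 1↦clo(λx. (x x), ∅)}, K=[arg]>
8. <C=x, E={x↦1}, S={0↦clo(λx. (x x), ∅), 1↦clo(λx. (x x), ∅)}, K=[fun]>
9. <C=(x x), E={x↦2}, S={0↦clo(λx. (x x), ∅), 1↦clo(λx. (x x), ∅), 2↦clo(λx. (x x), ∅)}, K=∅>
10. <C=x, E={x↦2}, S={0↦clo(λx. (x x), ∅), 1↦clo(λx. (x x), ∅), 2↦clo(λx. (x x), ∅)}, K=[arg]>
11. <C=x, E={x↦2}, S={0↦clo(λx. (x x), ∅), 1↦clo(λx. (x x), ∅), 2↦clo(λx. (x x), ∅)}, K=[fun]>
12. <C=(x x), E={x↦3}, S={0↦clo(λx. (x x), ∅), 1↦clo(λx. (x x), ∅), 2↦clo(λx. (x x), ∅), 3↦clo(λx. (x x), ∅)}, K=∅>
13. <C=x, E={x↦3}, S={0↦clo(λx. (x x), ∅), 1↦clo(λx. (x x), ∅), 2↦clo(λx. (x x), ∅), 3↦clo(λx. (x x), ∅)}, K=[arg]>
14. <C=x, E={x↦3}, S={0↦clo(λx. (x x), ∅), 1↦clo(λx. (x x), ∅), 2↦clo(λx. (x x), ∅), 3↦clo(λx. (x x), ∅)}, K=[fun]>
15. <C=(x x), E={x↦4}, S={0↦clo(λx. (x x), ∅), 1↦clo(λx. (x x), ∅), 2↦clo(λx. (x x), ∅), 3↦clo(λx. (x x), ∅), 4↦clo(λx. (x x), ∅)}, K=∅>
16. <C=x, E={x↦4}, S={0↦clo(λx. (x x), ∅), 1↦clo(λx. (x x), ∅), 2↦clo(λx. (x x), ∅), 3↦clo(λx. (x x), ∅), 4↦clo(λx. (x x), ∅)}, K=[arg]>
→ 16 transitions taken and the configuration is still not final: no result within 16 steps

Answer: DIVERGES (no final state within 16 steps)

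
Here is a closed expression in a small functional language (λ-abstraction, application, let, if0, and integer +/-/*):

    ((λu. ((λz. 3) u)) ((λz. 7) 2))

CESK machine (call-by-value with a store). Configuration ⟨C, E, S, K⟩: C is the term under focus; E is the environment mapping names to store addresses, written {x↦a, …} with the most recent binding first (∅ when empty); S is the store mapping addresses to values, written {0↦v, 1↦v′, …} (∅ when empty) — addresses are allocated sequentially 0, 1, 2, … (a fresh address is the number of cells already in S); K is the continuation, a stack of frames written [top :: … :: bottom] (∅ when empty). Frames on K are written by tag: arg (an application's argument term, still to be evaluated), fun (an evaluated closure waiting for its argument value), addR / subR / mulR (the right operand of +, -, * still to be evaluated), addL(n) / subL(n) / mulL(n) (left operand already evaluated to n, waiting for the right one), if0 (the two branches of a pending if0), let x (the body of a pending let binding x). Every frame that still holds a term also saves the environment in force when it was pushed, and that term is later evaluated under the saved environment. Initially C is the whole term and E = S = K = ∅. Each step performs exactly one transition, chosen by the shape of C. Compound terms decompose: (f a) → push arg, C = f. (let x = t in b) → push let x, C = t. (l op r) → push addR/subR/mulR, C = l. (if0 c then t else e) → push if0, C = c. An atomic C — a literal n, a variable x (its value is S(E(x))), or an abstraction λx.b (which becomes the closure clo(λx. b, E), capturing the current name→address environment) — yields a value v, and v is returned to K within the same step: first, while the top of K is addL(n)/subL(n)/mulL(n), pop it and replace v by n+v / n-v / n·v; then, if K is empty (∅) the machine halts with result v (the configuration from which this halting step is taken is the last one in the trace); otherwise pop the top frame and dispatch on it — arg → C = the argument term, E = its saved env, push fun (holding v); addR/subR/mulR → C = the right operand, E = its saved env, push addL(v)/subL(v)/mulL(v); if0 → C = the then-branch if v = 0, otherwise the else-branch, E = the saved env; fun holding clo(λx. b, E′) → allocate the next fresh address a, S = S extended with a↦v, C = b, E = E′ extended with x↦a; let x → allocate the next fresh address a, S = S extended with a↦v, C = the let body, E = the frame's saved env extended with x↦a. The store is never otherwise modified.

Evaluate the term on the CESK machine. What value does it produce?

Answer: 3

Machine steps:
[0] [C=((λu. ((λz. 3) u)) ((λz. 7) 2)) | E=∅ | S=∅ | K=∅]
[1] [C=(λu. ((λz. 3) u)) | E=∅ | S=∅ | K=[arg]]
[2] [C=((λz. 7) 2) | E=∅ | S=∅ | K=[fun]]
[3] [C=(λz. 7) | E=∅ | S=∅ | K=[arg :: fun]]
[4] [C=2 | E=∅ | S=∅ | K=[fun :: fun]]
[5] [C=7 | E={z↦0} | S={0↦2} | K=[fun]]
[6] [C=((λz. 3) u) | E={u↦1} | S={0↦2, 1↦7} | K=∅]
[7] [C=(λz. 3) | E={u↦1} | S={0↦2, 1↦7} | K=[arg]]
[8] [C=u | E={u↦1} | S={0↦2, 1↦7} | K=[fun]]
[9] [C=3 | E={z↦2, u↦1} | S={0↦2, 1↦7, 2↦7} | K=∅]
→ final value 3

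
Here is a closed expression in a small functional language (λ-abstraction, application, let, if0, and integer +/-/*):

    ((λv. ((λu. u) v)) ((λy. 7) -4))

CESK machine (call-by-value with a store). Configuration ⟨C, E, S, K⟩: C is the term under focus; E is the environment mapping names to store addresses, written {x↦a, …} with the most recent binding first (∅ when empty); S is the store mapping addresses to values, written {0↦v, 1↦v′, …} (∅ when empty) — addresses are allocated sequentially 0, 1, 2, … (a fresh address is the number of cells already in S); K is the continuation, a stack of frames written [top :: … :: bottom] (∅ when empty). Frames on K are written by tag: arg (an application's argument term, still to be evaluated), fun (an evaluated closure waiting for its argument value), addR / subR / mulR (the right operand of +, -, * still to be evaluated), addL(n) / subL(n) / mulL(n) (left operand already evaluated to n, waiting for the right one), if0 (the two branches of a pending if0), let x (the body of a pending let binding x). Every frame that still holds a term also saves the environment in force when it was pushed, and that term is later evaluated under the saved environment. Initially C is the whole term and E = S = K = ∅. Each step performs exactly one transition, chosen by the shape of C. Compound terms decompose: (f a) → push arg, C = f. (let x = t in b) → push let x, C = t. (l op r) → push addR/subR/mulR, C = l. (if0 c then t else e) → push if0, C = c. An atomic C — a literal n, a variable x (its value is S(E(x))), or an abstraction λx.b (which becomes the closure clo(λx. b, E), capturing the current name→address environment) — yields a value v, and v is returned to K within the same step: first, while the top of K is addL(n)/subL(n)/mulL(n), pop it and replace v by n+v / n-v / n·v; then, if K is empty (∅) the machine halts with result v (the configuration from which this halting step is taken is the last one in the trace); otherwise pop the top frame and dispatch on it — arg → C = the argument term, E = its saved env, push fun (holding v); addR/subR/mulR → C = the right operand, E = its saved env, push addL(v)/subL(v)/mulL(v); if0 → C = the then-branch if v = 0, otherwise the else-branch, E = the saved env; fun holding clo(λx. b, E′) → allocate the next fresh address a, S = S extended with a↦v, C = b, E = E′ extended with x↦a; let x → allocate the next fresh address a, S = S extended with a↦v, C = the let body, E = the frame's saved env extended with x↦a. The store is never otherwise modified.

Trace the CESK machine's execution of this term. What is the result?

Answer: 7

Derivation:
[0] ⟨C=((λv. ((λu. u) v)) ((λy. 7) -4)); E=∅; S=∅; K=∅⟩
[1] ⟨C=(λv. ((λu. u) v)); E=∅; S=∅; K=[arg]⟩
[2] ⟨C=((λy. 7) -4); E=∅; S=∅; K=[fun]⟩
[3] ⟨C=(λy. 7); E=∅; S=∅; K=[arg :: fun]⟩
[4] ⟨C=-4; E=∅; S=∅; K=[fun :: fun]⟩
[5] ⟨C=7; E={y↦0}; S={0↦-4}; K=[fun]⟩
[6] ⟨C=((λu. u) v); E={v↦1}; S={0↦-4, 1↦7}; K=∅⟩
[7] ⟨C=(λu. u); E={v↦1}; S={0↦-4, 1↦7}; K=[arg]⟩
[8] ⟨C=v; E={v↦1}; S={0↦-4, 1↦7}; K=[fun]⟩
[9] ⟨C=u; E={u↦2, v↦1}; S={0↦-4, 1↦7, 2↦7}; K=∅⟩
→ final value 7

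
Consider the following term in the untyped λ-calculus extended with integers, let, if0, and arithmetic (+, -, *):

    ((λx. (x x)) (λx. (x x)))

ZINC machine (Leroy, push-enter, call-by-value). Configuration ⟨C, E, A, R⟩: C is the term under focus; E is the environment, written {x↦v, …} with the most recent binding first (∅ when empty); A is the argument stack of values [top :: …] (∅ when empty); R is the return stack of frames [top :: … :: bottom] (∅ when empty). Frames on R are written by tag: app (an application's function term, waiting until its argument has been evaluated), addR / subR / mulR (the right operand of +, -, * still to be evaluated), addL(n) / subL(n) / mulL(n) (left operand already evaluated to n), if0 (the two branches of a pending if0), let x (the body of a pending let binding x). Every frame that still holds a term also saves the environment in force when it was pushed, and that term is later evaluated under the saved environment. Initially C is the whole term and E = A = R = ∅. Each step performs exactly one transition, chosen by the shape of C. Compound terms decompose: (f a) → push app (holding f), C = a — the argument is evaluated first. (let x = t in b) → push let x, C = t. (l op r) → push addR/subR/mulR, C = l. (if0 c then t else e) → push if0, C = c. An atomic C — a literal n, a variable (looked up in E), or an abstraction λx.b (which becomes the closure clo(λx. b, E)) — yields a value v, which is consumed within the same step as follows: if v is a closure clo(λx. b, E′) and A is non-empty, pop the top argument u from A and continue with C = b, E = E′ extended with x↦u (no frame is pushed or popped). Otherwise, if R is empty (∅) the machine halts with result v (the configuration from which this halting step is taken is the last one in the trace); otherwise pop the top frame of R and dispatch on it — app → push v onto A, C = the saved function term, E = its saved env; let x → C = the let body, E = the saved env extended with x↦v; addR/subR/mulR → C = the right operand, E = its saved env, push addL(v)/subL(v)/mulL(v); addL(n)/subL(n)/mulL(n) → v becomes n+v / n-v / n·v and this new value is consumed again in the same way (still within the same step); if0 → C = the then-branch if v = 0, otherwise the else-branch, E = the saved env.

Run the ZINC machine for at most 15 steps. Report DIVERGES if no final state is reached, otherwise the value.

0. ⟨C=((λx. (x x)) (λx. (x x))); E=∅; A=∅; R=∅⟩
1. ⟨C=(λx. (x x)); E=∅; A=∅; R=[app]⟩
2. ⟨C=(λx. (x x)); E=∅; A=[clo(λx. (x x), ∅)]; R=∅⟩
3. ⟨C=(x x); E={x↦clo(λx. (x x), ∅)}; A=∅; R=∅⟩
4. ⟨C=x; E={x↦clo(λx. (x x), ∅)}; A=∅; R=[app]⟩
5. ⟨C=x; E={x↦clo(λx. (x x), ∅)}; A=[clo(λx. (x x), ∅)]; R=∅⟩
… configuration repeats with period 3 (steps 3–5 recur indefinitely) …

Answer: DIVERGES (no final state within 15 steps)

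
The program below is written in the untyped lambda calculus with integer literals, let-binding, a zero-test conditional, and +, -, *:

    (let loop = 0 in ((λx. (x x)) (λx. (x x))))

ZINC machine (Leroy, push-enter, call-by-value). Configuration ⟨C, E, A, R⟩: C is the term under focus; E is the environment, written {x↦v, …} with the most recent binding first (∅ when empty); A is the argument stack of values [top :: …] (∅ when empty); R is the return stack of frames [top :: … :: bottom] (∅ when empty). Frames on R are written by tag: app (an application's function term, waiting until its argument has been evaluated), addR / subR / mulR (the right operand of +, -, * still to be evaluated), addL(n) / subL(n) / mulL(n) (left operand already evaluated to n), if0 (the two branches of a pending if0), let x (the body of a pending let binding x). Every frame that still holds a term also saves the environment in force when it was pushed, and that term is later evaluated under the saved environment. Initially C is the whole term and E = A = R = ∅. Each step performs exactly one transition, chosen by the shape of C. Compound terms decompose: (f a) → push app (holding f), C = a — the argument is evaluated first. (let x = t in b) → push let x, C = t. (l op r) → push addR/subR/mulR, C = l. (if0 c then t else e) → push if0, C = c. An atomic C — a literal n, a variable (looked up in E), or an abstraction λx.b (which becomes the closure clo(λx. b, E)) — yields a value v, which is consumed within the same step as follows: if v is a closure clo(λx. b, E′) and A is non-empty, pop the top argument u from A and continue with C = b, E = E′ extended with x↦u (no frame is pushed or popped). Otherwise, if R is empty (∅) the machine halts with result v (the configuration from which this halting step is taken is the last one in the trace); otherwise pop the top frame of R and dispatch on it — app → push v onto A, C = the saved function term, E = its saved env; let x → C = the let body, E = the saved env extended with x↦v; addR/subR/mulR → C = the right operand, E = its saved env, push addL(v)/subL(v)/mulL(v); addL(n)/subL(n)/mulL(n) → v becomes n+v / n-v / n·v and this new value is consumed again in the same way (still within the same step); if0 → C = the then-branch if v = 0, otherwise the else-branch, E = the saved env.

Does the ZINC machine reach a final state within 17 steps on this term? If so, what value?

step 0: ⟨C=(let loop = 0 in ((λx. (x x)) (λx. (x x)))); E=∅; A=∅; R=∅⟩
step 1: ⟨C=0; E=∅; A=∅; R=[let loop]⟩
step 2: ⟨C=((λx. (x x)) (λx. (x x))); E={loop↦0}; A=∅; R=∅⟩
step 3: ⟨C=(λx. (x x)); E={loop↦0}; A=∅; R=[app]⟩
step 4: ⟨C=(λx. (x x)); E={loop↦0}; A=[clo(λx. (x x), {loop↦0})]; R=∅⟩
step 5: ⟨C=(x x); E={x↦clo(λx. (x x), {loop↦0}), loop↦0}; A=∅; R=∅⟩
step 6: ⟨C=x; E={x↦clo(λx. (x x), {loop↦0}), loop↦0}; A=∅; R=[app]⟩
step 7: ⟨C=x; E={x↦clo(λx. (x x), {loop↦0}), loop↦0}; A=[clo(λx. (x x), {loop↦0})]; R=∅⟩
… configuration repeats with period 3 (steps 5–7 recur indefinitely) …

Answer: DIVERGES (no final state within 17 steps)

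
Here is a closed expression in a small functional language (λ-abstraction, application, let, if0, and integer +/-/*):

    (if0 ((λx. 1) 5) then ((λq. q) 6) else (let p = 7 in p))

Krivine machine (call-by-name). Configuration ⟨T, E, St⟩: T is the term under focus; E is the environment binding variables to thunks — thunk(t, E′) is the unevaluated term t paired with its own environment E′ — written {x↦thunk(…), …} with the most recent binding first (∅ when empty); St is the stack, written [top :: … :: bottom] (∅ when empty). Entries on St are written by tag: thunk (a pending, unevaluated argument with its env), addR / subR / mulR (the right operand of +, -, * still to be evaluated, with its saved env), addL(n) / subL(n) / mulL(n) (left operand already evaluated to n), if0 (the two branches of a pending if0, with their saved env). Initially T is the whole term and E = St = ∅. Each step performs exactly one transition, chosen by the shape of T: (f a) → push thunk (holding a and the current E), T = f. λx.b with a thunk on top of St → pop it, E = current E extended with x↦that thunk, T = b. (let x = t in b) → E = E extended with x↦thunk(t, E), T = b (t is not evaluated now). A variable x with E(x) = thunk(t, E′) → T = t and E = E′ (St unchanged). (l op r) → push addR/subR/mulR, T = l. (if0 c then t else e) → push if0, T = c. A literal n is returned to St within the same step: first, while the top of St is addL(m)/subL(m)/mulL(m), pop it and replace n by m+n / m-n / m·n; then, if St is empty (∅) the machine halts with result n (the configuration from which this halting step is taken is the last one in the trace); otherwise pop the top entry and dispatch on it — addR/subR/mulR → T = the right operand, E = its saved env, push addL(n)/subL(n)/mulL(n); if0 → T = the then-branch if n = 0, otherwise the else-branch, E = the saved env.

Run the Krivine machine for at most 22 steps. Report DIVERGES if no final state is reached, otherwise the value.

Answer: 7

Execution trace:
t=0: ⟨T=(if0 ((λx. 1) 5) then ((λq. q) 6) else (let p = 7 in p)); E=∅; St=∅⟩
t=1: ⟨T=((λx. 1) 5); E=∅; St=[if0]⟩
t=2: ⟨T=(λx. 1); E=∅; St=[thunk :: if0]⟩
t=3: ⟨T=1; E={x↦thunk(5, ∅)}; St=[if0]⟩
t=4: ⟨T=(let p = 7 in p); E=∅; St=∅⟩
t=5: ⟨T=p; E={p↦thunk(7, ∅)}; St=∅⟩
t=6: ⟨T=7; E=∅; St=∅⟩
→ final value 7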